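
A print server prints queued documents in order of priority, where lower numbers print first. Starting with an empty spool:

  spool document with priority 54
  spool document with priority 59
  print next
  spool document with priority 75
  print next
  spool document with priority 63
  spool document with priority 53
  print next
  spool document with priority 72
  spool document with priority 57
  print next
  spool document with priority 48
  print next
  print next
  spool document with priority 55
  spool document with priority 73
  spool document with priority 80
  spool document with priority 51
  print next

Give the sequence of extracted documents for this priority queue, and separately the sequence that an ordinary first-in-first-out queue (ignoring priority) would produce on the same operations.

priority queue: 54, 59, 53, 57, 48, 63, 51; FIFO queue: 54 → 59 → 75 → 63 → 53 → 72 → 57

insert 54 → {54}
insert 59 → {54, 59}
print next → 54; now {59}
insert 75 → {59, 75}
print next → 59; now {75}
insert 63 → {63, 75}
insert 53 → {53, 63, 75}
print next → 53; now {63, 75}
insert 72 → {63, 72, 75}
insert 57 → {57, 63, 72, 75}
print next → 57; now {63, 72, 75}
insert 48 → {48, 63, 72, 75}
print next → 48; now {63, 72, 75}
print next → 63; now {72, 75}
insert 55 → {55, 72, 75}
insert 73 → {55, 72, 73, 75}
insert 80 → {55, 72, 73, 75, 80}
insert 51 → {51, 55, 72, 73, 75, 80}
print next → 51; now {55, 72, 73, 75, 80}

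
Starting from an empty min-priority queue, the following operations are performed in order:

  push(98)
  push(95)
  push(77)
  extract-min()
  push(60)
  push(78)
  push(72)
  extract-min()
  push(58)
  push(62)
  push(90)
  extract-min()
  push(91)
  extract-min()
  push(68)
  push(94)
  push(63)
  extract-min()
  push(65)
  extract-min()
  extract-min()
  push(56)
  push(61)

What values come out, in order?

77 → 60 → 58 → 62 → 63 → 65 → 68

insert 98 → {98}
insert 95 → {95, 98}
insert 77 → {77, 95, 98}
extract-min → 77; now {95, 98}
insert 60 → {60, 95, 98}
insert 78 → {60, 78, 95, 98}
insert 72 → {60, 72, 78, 95, 98}
extract-min → 60; now {72, 78, 95, 98}
insert 58 → {58, 72, 78, 95, 98}
insert 62 → {58, 62, 72, 78, 95, 98}
insert 90 → {58, 62, 72, 78, 90, 95, 98}
extract-min → 58; now {62, 72, 78, 90, 95, 98}
insert 91 → {62, 72, 78, 90, 91, 95, 98}
extract-min → 62; now {72, 78, 90, 91, 95, 98}
insert 68 → {68, 72, 78, 90, 91, 95, 98}
insert 94 → {68, 72, 78, 90, 91, 94, 95, 98}
insert 63 → {63, 68, 72, 78, 90, 91, 94, 95, 98}
extract-min → 63; now {68, 72, 78, 90, 91, 94, 95, 98}
insert 65 → {65, 68, 72, 78, 90, 91, 94, 95, 98}
extract-min → 65; now {68, 72, 78, 90, 91, 94, 95, 98}
extract-min → 68; now {72, 78, 90, 91, 94, 95, 98}
insert 56 → {56, 72, 78, 90, 91, 94, 95, 98}
insert 61 → {56, 61, 72, 78, 90, 91, 94, 95, 98}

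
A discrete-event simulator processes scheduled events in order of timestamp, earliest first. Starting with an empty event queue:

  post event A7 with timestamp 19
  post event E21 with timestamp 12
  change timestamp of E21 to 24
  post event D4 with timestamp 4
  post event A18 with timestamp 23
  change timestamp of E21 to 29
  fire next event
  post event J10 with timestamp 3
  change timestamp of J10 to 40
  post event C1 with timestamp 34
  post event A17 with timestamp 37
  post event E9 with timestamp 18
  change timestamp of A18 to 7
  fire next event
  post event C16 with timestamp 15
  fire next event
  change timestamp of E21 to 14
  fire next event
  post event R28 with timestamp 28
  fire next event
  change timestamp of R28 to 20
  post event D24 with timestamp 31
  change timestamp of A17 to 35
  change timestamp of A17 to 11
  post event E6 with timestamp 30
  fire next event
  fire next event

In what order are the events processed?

D4, A18, C16, E21, E9, A17, A7

add A7 (timestamp 19) → {A7:19}
add E21 (timestamp 12) → {E21:12, A7:19}
update E21 to timestamp 24 → {A7:19, E21:24}
add D4 (timestamp 4) → {D4:4, A7:19, E21:24}
add A18 (timestamp 23) → {D4:4, A7:19, A18:23, E21:24}
update E21 to timestamp 29 → {D4:4, A7:19, A18:23, E21:29}
fire next event → D4; now {A7:19, A18:23, E21:29}
add J10 (timestamp 3) → {J10:3, A7:19, A18:23, E21:29}
update J10 to timestamp 40 → {A7:19, A18:23, E21:29, J10:40}
add C1 (timestamp 34) → {A7:19, A18:23, E21:29, C1:34, J10:40}
add A17 (timestamp 37) → {A7:19, A18:23, E21:29, C1:34, A17:37, J10:40}
add E9 (timestamp 18) → {E9:18, A7:19, A18:23, E21:29, C1:34, A17:37, J10:40}
update A18 to timestamp 7 → {A18:7, E9:18, A7:19, E21:29, C1:34, A17:37, J10:40}
fire next event → A18; now {E9:18, A7:19, E21:29, C1:34, A17:37, J10:40}
add C16 (timestamp 15) → {C16:15, E9:18, A7:19, E21:29, C1:34, A17:37, J10:40}
fire next event → C16; now {E9:18, A7:19, E21:29, C1:34, A17:37, J10:40}
update E21 to timestamp 14 → {E21:14, E9:18, A7:19, C1:34, A17:37, J10:40}
fire next event → E21; now {E9:18, A7:19, C1:34, A17:37, J10:40}
add R28 (timestamp 28) → {E9:18, A7:19, R28:28, C1:34, A17:37, J10:40}
fire next event → E9; now {A7:19, R28:28, C1:34, A17:37, J10:40}
update R28 to timestamp 20 → {A7:19, R28:20, C1:34, A17:37, J10:40}
add D24 (timestamp 31) → {A7:19, R28:20, D24:31, C1:34, A17:37, J10:40}
update A17 to timestamp 35 → {A7:19, R28:20, D24:31, C1:34, A17:35, J10:40}
update A17 to timestamp 11 → {A17:11, A7:19, R28:20, D24:31, C1:34, J10:40}
add E6 (timestamp 30) → {A17:11, A7:19, R28:20, E6:30, D24:31, C1:34, J10:40}
fire next event → A17; now {A7:19, R28:20, E6:30, D24:31, C1:34, J10:40}
fire next event → A7; now {R28:20, E6:30, D24:31, C1:34, J10:40}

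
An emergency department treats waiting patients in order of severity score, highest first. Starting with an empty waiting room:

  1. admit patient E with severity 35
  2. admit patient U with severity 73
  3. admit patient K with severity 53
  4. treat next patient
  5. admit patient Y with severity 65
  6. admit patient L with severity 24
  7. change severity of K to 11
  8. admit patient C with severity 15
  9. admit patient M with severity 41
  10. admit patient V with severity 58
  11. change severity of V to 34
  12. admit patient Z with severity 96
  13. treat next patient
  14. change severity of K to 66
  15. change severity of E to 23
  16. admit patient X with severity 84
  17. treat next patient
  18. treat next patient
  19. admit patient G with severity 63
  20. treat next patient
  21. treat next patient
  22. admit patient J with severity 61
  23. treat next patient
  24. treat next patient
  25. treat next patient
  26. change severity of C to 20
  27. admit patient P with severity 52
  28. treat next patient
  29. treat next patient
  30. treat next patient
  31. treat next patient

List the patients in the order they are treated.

add E (severity 35) → {E:35}
add U (severity 73) → {U:73, E:35}
add K (severity 53) → {U:73, K:53, E:35}
treat next patient → U; now {K:53, E:35}
add Y (severity 65) → {Y:65, K:53, E:35}
add L (severity 24) → {Y:65, K:53, E:35, L:24}
update K to severity 11 → {Y:65, E:35, L:24, K:11}
add C (severity 15) → {Y:65, E:35, L:24, C:15, K:11}
add M (severity 41) → {Y:65, M:41, E:35, L:24, C:15, K:11}
add V (severity 58) → {Y:65, V:58, M:41, E:35, L:24, C:15, K:11}
update V to severity 34 → {Y:65, M:41, E:35, V:34, L:24, C:15, K:11}
add Z (severity 96) → {Z:96, Y:65, M:41, E:35, V:34, L:24, C:15, K:11}
treat next patient → Z; now {Y:65, M:41, E:35, V:34, L:24, C:15, K:11}
update K to severity 66 → {K:66, Y:65, M:41, E:35, V:34, L:24, C:15}
update E to severity 23 → {K:66, Y:65, M:41, V:34, L:24, E:23, C:15}
add X (severity 84) → {X:84, K:66, Y:65, M:41, V:34, L:24, E:23, C:15}
treat next patient → X; now {K:66, Y:65, M:41, V:34, L:24, E:23, C:15}
treat next patient → K; now {Y:65, M:41, V:34, L:24, E:23, C:15}
add G (severity 63) → {Y:65, G:63, M:41, V:34, L:24, E:23, C:15}
treat next patient → Y; now {G:63, M:41, V:34, L:24, E:23, C:15}
treat next patient → G; now {M:41, V:34, L:24, E:23, C:15}
add J (severity 61) → {J:61, M:41, V:34, L:24, E:23, C:15}
treat next patient → J; now {M:41, V:34, L:24, E:23, C:15}
treat next patient → M; now {V:34, L:24, E:23, C:15}
treat next patient → V; now {L:24, E:23, C:15}
update C to severity 20 → {L:24, E:23, C:20}
add P (severity 52) → {P:52, L:24, E:23, C:20}
treat next patient → P; now {L:24, E:23, C:20}
treat next patient → L; now {E:23, C:20}
treat next patient → E; now {C:20}
treat next patient → C; now {}

[U, Z, X, K, Y, G, J, M, V, P, L, E, C]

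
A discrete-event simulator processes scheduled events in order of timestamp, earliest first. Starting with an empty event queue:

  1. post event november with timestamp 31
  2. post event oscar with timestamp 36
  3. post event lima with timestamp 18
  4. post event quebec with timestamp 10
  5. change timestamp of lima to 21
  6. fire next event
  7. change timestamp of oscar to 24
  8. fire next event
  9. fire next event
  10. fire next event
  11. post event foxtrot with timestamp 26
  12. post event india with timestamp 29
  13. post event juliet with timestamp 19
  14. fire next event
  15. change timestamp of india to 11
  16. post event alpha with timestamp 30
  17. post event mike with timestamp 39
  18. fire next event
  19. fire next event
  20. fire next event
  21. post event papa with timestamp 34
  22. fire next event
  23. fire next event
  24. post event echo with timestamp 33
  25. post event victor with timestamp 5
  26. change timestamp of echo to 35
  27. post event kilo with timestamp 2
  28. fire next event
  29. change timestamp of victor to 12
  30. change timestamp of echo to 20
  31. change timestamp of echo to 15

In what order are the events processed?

quebec → lima → oscar → november → juliet → india → foxtrot → alpha → papa → mike → kilo

add november (timestamp 31) → {november:31}
add oscar (timestamp 36) → {november:31, oscar:36}
add lima (timestamp 18) → {lima:18, november:31, oscar:36}
add quebec (timestamp 10) → {quebec:10, lima:18, november:31, oscar:36}
update lima to timestamp 21 → {quebec:10, lima:21, november:31, oscar:36}
fire next event → quebec; now {lima:21, november:31, oscar:36}
update oscar to timestamp 24 → {lima:21, oscar:24, november:31}
fire next event → lima; now {oscar:24, november:31}
fire next event → oscar; now {november:31}
fire next event → november; now {}
add foxtrot (timestamp 26) → {foxtrot:26}
add india (timestamp 29) → {foxtrot:26, india:29}
add juliet (timestamp 19) → {juliet:19, foxtrot:26, india:29}
fire next event → juliet; now {foxtrot:26, india:29}
update india to timestamp 11 → {india:11, foxtrot:26}
add alpha (timestamp 30) → {india:11, foxtrot:26, alpha:30}
add mike (timestamp 39) → {india:11, foxtrot:26, alpha:30, mike:39}
fire next event → india; now {foxtrot:26, alpha:30, mike:39}
fire next event → foxtrot; now {alpha:30, mike:39}
fire next event → alpha; now {mike:39}
add papa (timestamp 34) → {papa:34, mike:39}
fire next event → papa; now {mike:39}
fire next event → mike; now {}
add echo (timestamp 33) → {echo:33}
add victor (timestamp 5) → {victor:5, echo:33}
update echo to timestamp 35 → {victor:5, echo:35}
add kilo (timestamp 2) → {kilo:2, victor:5, echo:35}
fire next event → kilo; now {victor:5, echo:35}
update victor to timestamp 12 → {victor:12, echo:35}
update echo to timestamp 20 → {victor:12, echo:20}
update echo to timestamp 15 → {victor:12, echo:15}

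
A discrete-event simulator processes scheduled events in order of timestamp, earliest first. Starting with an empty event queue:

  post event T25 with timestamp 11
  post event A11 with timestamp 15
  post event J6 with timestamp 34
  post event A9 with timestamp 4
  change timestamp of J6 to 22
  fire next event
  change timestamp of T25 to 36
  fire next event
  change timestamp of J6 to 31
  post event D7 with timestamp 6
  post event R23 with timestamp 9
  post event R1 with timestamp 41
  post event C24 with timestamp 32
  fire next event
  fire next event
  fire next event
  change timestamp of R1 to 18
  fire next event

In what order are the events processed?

A9 → A11 → D7 → R23 → J6 → R1

add T25 (timestamp 11) → {T25:11}
add A11 (timestamp 15) → {T25:11, A11:15}
add J6 (timestamp 34) → {T25:11, A11:15, J6:34}
add A9 (timestamp 4) → {A9:4, T25:11, A11:15, J6:34}
update J6 to timestamp 22 → {A9:4, T25:11, A11:15, J6:22}
fire next event → A9; now {T25:11, A11:15, J6:22}
update T25 to timestamp 36 → {A11:15, J6:22, T25:36}
fire next event → A11; now {J6:22, T25:36}
update J6 to timestamp 31 → {J6:31, T25:36}
add D7 (timestamp 6) → {D7:6, J6:31, T25:36}
add R23 (timestamp 9) → {D7:6, R23:9, J6:31, T25:36}
add R1 (timestamp 41) → {D7:6, R23:9, J6:31, T25:36, R1:41}
add C24 (timestamp 32) → {D7:6, R23:9, J6:31, C24:32, T25:36, R1:41}
fire next event → D7; now {R23:9, J6:31, C24:32, T25:36, R1:41}
fire next event → R23; now {J6:31, C24:32, T25:36, R1:41}
fire next event → J6; now {C24:32, T25:36, R1:41}
update R1 to timestamp 18 → {R1:18, C24:32, T25:36}
fire next event → R1; now {C24:32, T25:36}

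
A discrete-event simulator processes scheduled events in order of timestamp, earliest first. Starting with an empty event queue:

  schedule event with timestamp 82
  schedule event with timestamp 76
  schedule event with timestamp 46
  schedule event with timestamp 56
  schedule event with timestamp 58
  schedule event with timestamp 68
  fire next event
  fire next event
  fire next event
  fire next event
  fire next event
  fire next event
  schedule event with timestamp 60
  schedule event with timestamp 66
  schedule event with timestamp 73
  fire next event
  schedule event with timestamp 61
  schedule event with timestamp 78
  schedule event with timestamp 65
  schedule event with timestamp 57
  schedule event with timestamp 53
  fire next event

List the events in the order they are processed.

46 → 56 → 58 → 68 → 76 → 82 → 60 → 53

insert 82 → {82}
insert 76 → {76, 82}
insert 46 → {46, 76, 82}
insert 56 → {46, 56, 76, 82}
insert 58 → {46, 56, 58, 76, 82}
insert 68 → {46, 56, 58, 68, 76, 82}
fire next event → 46; now {56, 58, 68, 76, 82}
fire next event → 56; now {58, 68, 76, 82}
fire next event → 58; now {68, 76, 82}
fire next event → 68; now {76, 82}
fire next event → 76; now {82}
fire next event → 82; now {}
insert 60 → {60}
insert 66 → {60, 66}
insert 73 → {60, 66, 73}
fire next event → 60; now {66, 73}
insert 61 → {61, 66, 73}
insert 78 → {61, 66, 73, 78}
insert 65 → {61, 65, 66, 73, 78}
insert 57 → {57, 61, 65, 66, 73, 78}
insert 53 → {53, 57, 61, 65, 66, 73, 78}
fire next event → 53; now {57, 61, 65, 66, 73, 78}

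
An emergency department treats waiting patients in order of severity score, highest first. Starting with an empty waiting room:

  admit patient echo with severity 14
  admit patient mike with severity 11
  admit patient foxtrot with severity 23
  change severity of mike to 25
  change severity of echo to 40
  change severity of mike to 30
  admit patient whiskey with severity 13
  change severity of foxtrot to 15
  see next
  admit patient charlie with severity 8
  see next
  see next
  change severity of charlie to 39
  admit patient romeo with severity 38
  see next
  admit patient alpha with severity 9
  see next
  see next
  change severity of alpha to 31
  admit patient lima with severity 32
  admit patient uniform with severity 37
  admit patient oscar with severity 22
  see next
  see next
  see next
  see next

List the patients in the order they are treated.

echo → mike → foxtrot → charlie → romeo → whiskey → uniform → lima → alpha → oscar

add echo (severity 14) → {echo:14}
add mike (severity 11) → {echo:14, mike:11}
add foxtrot (severity 23) → {foxtrot:23, echo:14, mike:11}
update mike to severity 25 → {mike:25, foxtrot:23, echo:14}
update echo to severity 40 → {echo:40, mike:25, foxtrot:23}
update mike to severity 30 → {echo:40, mike:30, foxtrot:23}
add whiskey (severity 13) → {echo:40, mike:30, foxtrot:23, whiskey:13}
update foxtrot to severity 15 → {echo:40, mike:30, foxtrot:15, whiskey:13}
see next → echo; now {mike:30, foxtrot:15, whiskey:13}
add charlie (severity 8) → {mike:30, foxtrot:15, whiskey:13, charlie:8}
see next → mike; now {foxtrot:15, whiskey:13, charlie:8}
see next → foxtrot; now {whiskey:13, charlie:8}
update charlie to severity 39 → {charlie:39, whiskey:13}
add romeo (severity 38) → {charlie:39, romeo:38, whiskey:13}
see next → charlie; now {romeo:38, whiskey:13}
add alpha (severity 9) → {romeo:38, whiskey:13, alpha:9}
see next → romeo; now {whiskey:13, alpha:9}
see next → whiskey; now {alpha:9}
update alpha to severity 31 → {alpha:31}
add lima (severity 32) → {lima:32, alpha:31}
add uniform (severity 37) → {uniform:37, lima:32, alpha:31}
add oscar (severity 22) → {uniform:37, lima:32, alpha:31, oscar:22}
see next → uniform; now {lima:32, alpha:31, oscar:22}
see next → lima; now {alpha:31, oscar:22}
see next → alpha; now {oscar:22}
see next → oscar; now {}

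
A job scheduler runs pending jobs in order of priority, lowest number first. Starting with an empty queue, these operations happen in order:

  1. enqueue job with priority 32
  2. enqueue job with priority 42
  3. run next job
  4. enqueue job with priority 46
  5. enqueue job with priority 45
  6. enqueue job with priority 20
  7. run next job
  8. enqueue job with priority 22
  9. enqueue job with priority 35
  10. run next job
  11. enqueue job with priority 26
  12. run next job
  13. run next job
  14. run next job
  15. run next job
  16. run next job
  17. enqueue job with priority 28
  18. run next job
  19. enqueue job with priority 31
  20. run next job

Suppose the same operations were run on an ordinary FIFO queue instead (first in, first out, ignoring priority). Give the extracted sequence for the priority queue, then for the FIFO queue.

priority queue: 32 → 20 → 22 → 26 → 35 → 42 → 45 → 46 → 28 → 31; FIFO queue: 32 → 42 → 46 → 45 → 20 → 22 → 35 → 26 → 28 → 31

insert 32 → {32}
insert 42 → {32, 42}
run next job → 32; now {42}
insert 46 → {42, 46}
insert 45 → {42, 45, 46}
insert 20 → {20, 42, 45, 46}
run next job → 20; now {42, 45, 46}
insert 22 → {22, 42, 45, 46}
insert 35 → {22, 35, 42, 45, 46}
run next job → 22; now {35, 42, 45, 46}
insert 26 → {26, 35, 42, 45, 46}
run next job → 26; now {35, 42, 45, 46}
run next job → 35; now {42, 45, 46}
run next job → 42; now {45, 46}
run next job → 45; now {46}
run next job → 46; now {}
insert 28 → {28}
run next job → 28; now {}
insert 31 → {31}
run next job → 31; now {}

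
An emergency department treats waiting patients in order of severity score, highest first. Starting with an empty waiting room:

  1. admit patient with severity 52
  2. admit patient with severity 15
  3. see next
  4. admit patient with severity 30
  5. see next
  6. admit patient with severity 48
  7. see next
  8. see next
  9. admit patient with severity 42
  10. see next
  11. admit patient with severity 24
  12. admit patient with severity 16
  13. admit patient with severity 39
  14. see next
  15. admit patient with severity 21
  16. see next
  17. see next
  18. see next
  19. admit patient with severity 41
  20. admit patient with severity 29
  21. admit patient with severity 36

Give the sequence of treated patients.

52 → 30 → 48 → 15 → 42 → 39 → 24 → 21 → 16

insert 52 → {52}
insert 15 → {52, 15}
see next → 52; now {15}
insert 30 → {30, 15}
see next → 30; now {15}
insert 48 → {48, 15}
see next → 48; now {15}
see next → 15; now {}
insert 42 → {42}
see next → 42; now {}
insert 24 → {24}
insert 16 → {24, 16}
insert 39 → {39, 24, 16}
see next → 39; now {24, 16}
insert 21 → {24, 21, 16}
see next → 24; now {21, 16}
see next → 21; now {16}
see next → 16; now {}
insert 41 → {41}
insert 29 → {41, 29}
insert 36 → {41, 36, 29}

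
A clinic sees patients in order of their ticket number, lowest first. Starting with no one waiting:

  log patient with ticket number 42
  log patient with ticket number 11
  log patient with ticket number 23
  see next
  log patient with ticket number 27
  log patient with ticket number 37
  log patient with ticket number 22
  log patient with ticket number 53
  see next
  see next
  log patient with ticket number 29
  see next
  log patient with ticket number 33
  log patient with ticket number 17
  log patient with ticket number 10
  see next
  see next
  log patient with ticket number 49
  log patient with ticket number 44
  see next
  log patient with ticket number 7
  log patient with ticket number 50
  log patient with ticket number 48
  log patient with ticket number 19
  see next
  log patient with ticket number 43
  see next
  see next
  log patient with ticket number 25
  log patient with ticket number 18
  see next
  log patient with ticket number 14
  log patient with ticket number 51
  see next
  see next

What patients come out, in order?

[11, 22, 23, 27, 10, 17, 29, 7, 19, 33, 18, 14, 25]

insert 42 → {42}
insert 11 → {11, 42}
insert 23 → {11, 23, 42}
see next → 11; now {23, 42}
insert 27 → {23, 27, 42}
insert 37 → {23, 27, 37, 42}
insert 22 → {22, 23, 27, 37, 42}
insert 53 → {22, 23, 27, 37, 42, 53}
see next → 22; now {23, 27, 37, 42, 53}
see next → 23; now {27, 37, 42, 53}
insert 29 → {27, 29, 37, 42, 53}
see next → 27; now {29, 37, 42, 53}
insert 33 → {29, 33, 37, 42, 53}
insert 17 → {17, 29, 33, 37, 42, 53}
insert 10 → {10, 17, 29, 33, 37, 42, 53}
see next → 10; now {17, 29, 33, 37, 42, 53}
see next → 17; now {29, 33, 37, 42, 53}
insert 49 → {29, 33, 37, 42, 49, 53}
insert 44 → {29, 33, 37, 42, 44, 49, 53}
see next → 29; now {33, 37, 42, 44, 49, 53}
insert 7 → {7, 33, 37, 42, 44, 49, 53}
insert 50 → {7, 33, 37, 42, 44, 49, 50, 53}
insert 48 → {7, 33, 37, 42, 44, 48, 49, 50, 53}
insert 19 → {7, 19, 33, 37, 42, 44, 48, 49, 50, 53}
see next → 7; now {19, 33, 37, 42, 44, 48, 49, 50, 53}
insert 43 → {19, 33, 37, 42, 43, 44, 48, 49, 50, 53}
see next → 19; now {33, 37, 42, 43, 44, 48, 49, 50, 53}
see next → 33; now {37, 42, 43, 44, 48, 49, 50, 53}
insert 25 → {25, 37, 42, 43, 44, 48, 49, 50, 53}
insert 18 → {18, 25, 37, 42, 43, 44, 48, 49, 50, 53}
see next → 18; now {25, 37, 42, 43, 44, 48, 49, 50, 53}
insert 14 → {14, 25, 37, 42, 43, 44, 48, 49, 50, 53}
insert 51 → {14, 25, 37, 42, 43, 44, 48, 49, 50, 51, 53}
see next → 14; now {25, 37, 42, 43, 44, 48, 49, 50, 51, 53}
see next → 25; now {37, 42, 43, 44, 48, 49, 50, 51, 53}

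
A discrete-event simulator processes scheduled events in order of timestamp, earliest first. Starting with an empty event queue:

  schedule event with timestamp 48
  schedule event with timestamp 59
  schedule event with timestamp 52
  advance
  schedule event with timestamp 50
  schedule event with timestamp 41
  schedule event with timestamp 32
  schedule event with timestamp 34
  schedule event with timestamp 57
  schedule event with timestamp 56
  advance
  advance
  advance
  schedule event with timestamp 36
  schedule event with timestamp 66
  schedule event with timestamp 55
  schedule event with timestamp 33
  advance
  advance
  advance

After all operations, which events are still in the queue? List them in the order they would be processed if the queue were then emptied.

insert 48 → {48}
insert 59 → {48, 59}
insert 52 → {48, 52, 59}
advance → 48; now {52, 59}
insert 50 → {50, 52, 59}
insert 41 → {41, 50, 52, 59}
insert 32 → {32, 41, 50, 52, 59}
insert 34 → {32, 34, 41, 50, 52, 59}
insert 57 → {32, 34, 41, 50, 52, 57, 59}
insert 56 → {32, 34, 41, 50, 52, 56, 57, 59}
advance → 32; now {34, 41, 50, 52, 56, 57, 59}
advance → 34; now {41, 50, 52, 56, 57, 59}
advance → 41; now {50, 52, 56, 57, 59}
insert 36 → {36, 50, 52, 56, 57, 59}
insert 66 → {36, 50, 52, 56, 57, 59, 66}
insert 55 → {36, 50, 52, 55, 56, 57, 59, 66}
insert 33 → {33, 36, 50, 52, 55, 56, 57, 59, 66}
advance → 33; now {36, 50, 52, 55, 56, 57, 59, 66}
advance → 36; now {50, 52, 55, 56, 57, 59, 66}
advance → 50; now {52, 55, 56, 57, 59, 66}

52, 55, 56, 57, 59, 66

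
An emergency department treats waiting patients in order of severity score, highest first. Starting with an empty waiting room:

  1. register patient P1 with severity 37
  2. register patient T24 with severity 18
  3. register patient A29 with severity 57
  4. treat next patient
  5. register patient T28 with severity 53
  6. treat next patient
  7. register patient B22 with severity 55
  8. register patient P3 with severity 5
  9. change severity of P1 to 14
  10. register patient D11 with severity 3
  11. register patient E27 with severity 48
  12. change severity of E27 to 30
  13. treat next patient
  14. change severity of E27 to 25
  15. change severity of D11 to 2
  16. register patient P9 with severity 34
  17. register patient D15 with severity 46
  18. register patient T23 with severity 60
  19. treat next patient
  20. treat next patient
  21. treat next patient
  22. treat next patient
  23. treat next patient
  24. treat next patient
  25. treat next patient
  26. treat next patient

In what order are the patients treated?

A29 → T28 → B22 → T23 → D15 → P9 → E27 → T24 → P1 → P3 → D11

add P1 (severity 37) → {P1:37}
add T24 (severity 18) → {P1:37, T24:18}
add A29 (severity 57) → {A29:57, P1:37, T24:18}
treat next patient → A29; now {P1:37, T24:18}
add T28 (severity 53) → {T28:53, P1:37, T24:18}
treat next patient → T28; now {P1:37, T24:18}
add B22 (severity 55) → {B22:55, P1:37, T24:18}
add P3 (severity 5) → {B22:55, P1:37, T24:18, P3:5}
update P1 to severity 14 → {B22:55, T24:18, P1:14, P3:5}
add D11 (severity 3) → {B22:55, T24:18, P1:14, P3:5, D11:3}
add E27 (severity 48) → {B22:55, E27:48, T24:18, P1:14, P3:5, D11:3}
update E27 to severity 30 → {B22:55, E27:30, T24:18, P1:14, P3:5, D11:3}
treat next patient → B22; now {E27:30, T24:18, P1:14, P3:5, D11:3}
update E27 to severity 25 → {E27:25, T24:18, P1:14, P3:5, D11:3}
update D11 to severity 2 → {E27:25, T24:18, P1:14, P3:5, D11:2}
add P9 (severity 34) → {P9:34, E27:25, T24:18, P1:14, P3:5, D11:2}
add D15 (severity 46) → {D15:46, P9:34, E27:25, T24:18, P1:14, P3:5, D11:2}
add T23 (severity 60) → {T23:60, D15:46, P9:34, E27:25, T24:18, P1:14, P3:5, D11:2}
treat next patient → T23; now {D15:46, P9:34, E27:25, T24:18, P1:14, P3:5, D11:2}
treat next patient → D15; now {P9:34, E27:25, T24:18, P1:14, P3:5, D11:2}
treat next patient → P9; now {E27:25, T24:18, P1:14, P3:5, D11:2}
treat next patient → E27; now {T24:18, P1:14, P3:5, D11:2}
treat next patient → T24; now {P1:14, P3:5, D11:2}
treat next patient → P1; now {P3:5, D11:2}
treat next patient → P3; now {D11:2}
treat next patient → D11; now {}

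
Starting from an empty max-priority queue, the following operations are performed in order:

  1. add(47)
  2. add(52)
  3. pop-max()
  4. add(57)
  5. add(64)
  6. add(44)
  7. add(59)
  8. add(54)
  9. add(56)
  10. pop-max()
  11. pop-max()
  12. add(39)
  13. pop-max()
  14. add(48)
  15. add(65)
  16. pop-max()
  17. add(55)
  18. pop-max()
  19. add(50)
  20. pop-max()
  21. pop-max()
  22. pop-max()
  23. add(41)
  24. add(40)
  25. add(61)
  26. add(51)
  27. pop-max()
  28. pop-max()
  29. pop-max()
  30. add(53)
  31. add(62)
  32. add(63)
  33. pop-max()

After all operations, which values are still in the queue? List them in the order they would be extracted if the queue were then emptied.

[62, 53, 47, 44, 41, 40, 39]

insert 47 → {47}
insert 52 → {52, 47}
pop-max → 52; now {47}
insert 57 → {57, 47}
insert 64 → {64, 57, 47}
insert 44 → {64, 57, 47, 44}
insert 59 → {64, 59, 57, 47, 44}
insert 54 → {64, 59, 57, 54, 47, 44}
insert 56 → {64, 59, 57, 56, 54, 47, 44}
pop-max → 64; now {59, 57, 56, 54, 47, 44}
pop-max → 59; now {57, 56, 54, 47, 44}
insert 39 → {57, 56, 54, 47, 44, 39}
pop-max → 57; now {56, 54, 47, 44, 39}
insert 48 → {56, 54, 48, 47, 44, 39}
insert 65 → {65, 56, 54, 48, 47, 44, 39}
pop-max → 65; now {56, 54, 48, 47, 44, 39}
insert 55 → {56, 55, 54, 48, 47, 44, 39}
pop-max → 56; now {55, 54, 48, 47, 44, 39}
insert 50 → {55, 54, 50, 48, 47, 44, 39}
pop-max → 55; now {54, 50, 48, 47, 44, 39}
pop-max → 54; now {50, 48, 47, 44, 39}
pop-max → 50; now {48, 47, 44, 39}
insert 41 → {48, 47, 44, 41, 39}
insert 40 → {48, 47, 44, 41, 40, 39}
insert 61 → {61, 48, 47, 44, 41, 40, 39}
insert 51 → {61, 51, 48, 47, 44, 41, 40, 39}
pop-max → 61; now {51, 48, 47, 44, 41, 40, 39}
pop-max → 51; now {48, 47, 44, 41, 40, 39}
pop-max → 48; now {47, 44, 41, 40, 39}
insert 53 → {53, 47, 44, 41, 40, 39}
insert 62 → {62, 53, 47, 44, 41, 40, 39}
insert 63 → {63, 62, 53, 47, 44, 41, 40, 39}
pop-max → 63; now {62, 53, 47, 44, 41, 40, 39}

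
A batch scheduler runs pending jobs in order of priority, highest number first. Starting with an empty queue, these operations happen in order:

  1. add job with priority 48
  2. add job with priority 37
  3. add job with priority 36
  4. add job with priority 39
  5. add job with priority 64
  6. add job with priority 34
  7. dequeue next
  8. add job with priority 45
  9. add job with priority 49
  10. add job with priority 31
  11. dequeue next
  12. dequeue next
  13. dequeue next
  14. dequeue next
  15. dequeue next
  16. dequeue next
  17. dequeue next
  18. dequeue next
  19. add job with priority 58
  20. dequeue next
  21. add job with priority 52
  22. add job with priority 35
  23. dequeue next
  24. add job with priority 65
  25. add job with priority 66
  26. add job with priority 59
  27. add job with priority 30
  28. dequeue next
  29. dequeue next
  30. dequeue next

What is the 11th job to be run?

insert 48 → {48}
insert 37 → {48, 37}
insert 36 → {48, 37, 36}
insert 39 → {48, 39, 37, 36}
insert 64 → {64, 48, 39, 37, 36}
insert 34 → {64, 48, 39, 37, 36, 34}
dequeue next → 64; now {48, 39, 37, 36, 34}
insert 45 → {48, 45, 39, 37, 36, 34}
insert 49 → {49, 48, 45, 39, 37, 36, 34}
insert 31 → {49, 48, 45, 39, 37, 36, 34, 31}
dequeue next → 49; now {48, 45, 39, 37, 36, 34, 31}
dequeue next → 48; now {45, 39, 37, 36, 34, 31}
dequeue next → 45; now {39, 37, 36, 34, 31}
dequeue next → 39; now {37, 36, 34, 31}
dequeue next → 37; now {36, 34, 31}
dequeue next → 36; now {34, 31}
dequeue next → 34; now {31}
dequeue next → 31; now {}
insert 58 → {58}
dequeue next → 58; now {}
insert 52 → {52}
insert 35 → {52, 35}
dequeue next → 52; now {35}
insert 65 → {65, 35}
insert 66 → {66, 65, 35}
insert 59 → {66, 65, 59, 35}
insert 30 → {66, 65, 59, 35, 30}
dequeue next → 66; now {65, 59, 35, 30}
dequeue next → 65; now {59, 35, 30}
dequeue next → 59; now {35, 30}

52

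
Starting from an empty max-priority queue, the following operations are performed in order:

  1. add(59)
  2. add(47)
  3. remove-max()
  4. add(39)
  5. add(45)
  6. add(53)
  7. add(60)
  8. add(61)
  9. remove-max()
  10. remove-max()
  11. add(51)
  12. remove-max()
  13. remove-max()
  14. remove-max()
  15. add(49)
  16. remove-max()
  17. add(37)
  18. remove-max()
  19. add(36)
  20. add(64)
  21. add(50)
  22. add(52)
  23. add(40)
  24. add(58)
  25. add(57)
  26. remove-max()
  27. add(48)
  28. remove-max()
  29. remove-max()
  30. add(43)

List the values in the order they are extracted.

59 → 61 → 60 → 53 → 51 → 47 → 49 → 45 → 64 → 58 → 57

insert 59 → {59}
insert 47 → {59, 47}
remove-max → 59; now {47}
insert 39 → {47, 39}
insert 45 → {47, 45, 39}
insert 53 → {53, 47, 45, 39}
insert 60 → {60, 53, 47, 45, 39}
insert 61 → {61, 60, 53, 47, 45, 39}
remove-max → 61; now {60, 53, 47, 45, 39}
remove-max → 60; now {53, 47, 45, 39}
insert 51 → {53, 51, 47, 45, 39}
remove-max → 53; now {51, 47, 45, 39}
remove-max → 51; now {47, 45, 39}
remove-max → 47; now {45, 39}
insert 49 → {49, 45, 39}
remove-max → 49; now {45, 39}
insert 37 → {45, 39, 37}
remove-max → 45; now {39, 37}
insert 36 → {39, 37, 36}
insert 64 → {64, 39, 37, 36}
insert 50 → {64, 50, 39, 37, 36}
insert 52 → {64, 52, 50, 39, 37, 36}
insert 40 → {64, 52, 50, 40, 39, 37, 36}
insert 58 → {64, 58, 52, 50, 40, 39, 37, 36}
insert 57 → {64, 58, 57, 52, 50, 40, 39, 37, 36}
remove-max → 64; now {58, 57, 52, 50, 40, 39, 37, 36}
insert 48 → {58, 57, 52, 50, 48, 40, 39, 37, 36}
remove-max → 58; now {57, 52, 50, 48, 40, 39, 37, 36}
remove-max → 57; now {52, 50, 48, 40, 39, 37, 36}
insert 43 → {52, 50, 48, 43, 40, 39, 37, 36}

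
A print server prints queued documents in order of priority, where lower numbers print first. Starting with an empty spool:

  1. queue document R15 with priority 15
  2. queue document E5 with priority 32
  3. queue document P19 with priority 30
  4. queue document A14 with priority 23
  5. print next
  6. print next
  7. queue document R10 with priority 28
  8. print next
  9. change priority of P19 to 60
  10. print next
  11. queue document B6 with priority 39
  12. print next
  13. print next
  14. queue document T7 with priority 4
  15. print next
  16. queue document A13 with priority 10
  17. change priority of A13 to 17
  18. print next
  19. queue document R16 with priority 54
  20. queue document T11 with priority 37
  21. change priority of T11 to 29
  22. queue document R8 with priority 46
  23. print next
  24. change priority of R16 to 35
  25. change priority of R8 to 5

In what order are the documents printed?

add R15 (priority 15) → {R15:15}
add E5 (priority 32) → {R15:15, E5:32}
add P19 (priority 30) → {R15:15, P19:30, E5:32}
add A14 (priority 23) → {R15:15, A14:23, P19:30, E5:32}
print next → R15; now {A14:23, P19:30, E5:32}
print next → A14; now {P19:30, E5:32}
add R10 (priority 28) → {R10:28, P19:30, E5:32}
print next → R10; now {P19:30, E5:32}
update P19 to priority 60 → {E5:32, P19:60}
print next → E5; now {P19:60}
add B6 (priority 39) → {B6:39, P19:60}
print next → B6; now {P19:60}
print next → P19; now {}
add T7 (priority 4) → {T7:4}
print next → T7; now {}
add A13 (priority 10) → {A13:10}
update A13 to priority 17 → {A13:17}
print next → A13; now {}
add R16 (priority 54) → {R16:54}
add T11 (priority 37) → {T11:37, R16:54}
update T11 to priority 29 → {T11:29, R16:54}
add R8 (priority 46) → {T11:29, R8:46, R16:54}
print next → T11; now {R8:46, R16:54}
update R16 to priority 35 → {R16:35, R8:46}
update R8 to priority 5 → {R8:5, R16:35}

R15, A14, R10, E5, B6, P19, T7, A13, T11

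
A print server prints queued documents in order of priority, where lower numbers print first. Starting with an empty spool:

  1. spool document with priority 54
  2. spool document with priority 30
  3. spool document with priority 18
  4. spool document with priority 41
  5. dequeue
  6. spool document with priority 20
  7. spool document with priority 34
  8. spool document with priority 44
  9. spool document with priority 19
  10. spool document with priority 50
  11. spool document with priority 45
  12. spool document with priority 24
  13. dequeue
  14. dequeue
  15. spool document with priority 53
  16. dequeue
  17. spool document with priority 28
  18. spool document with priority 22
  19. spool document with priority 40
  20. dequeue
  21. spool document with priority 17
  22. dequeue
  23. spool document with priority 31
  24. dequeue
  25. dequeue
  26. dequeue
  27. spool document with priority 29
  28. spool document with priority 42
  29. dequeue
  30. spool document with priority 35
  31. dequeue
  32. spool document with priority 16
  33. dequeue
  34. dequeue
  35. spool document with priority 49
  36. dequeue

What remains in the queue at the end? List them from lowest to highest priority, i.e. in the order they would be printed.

41, 42, 44, 45, 49, 50, 53, 54

insert 54 → {54}
insert 30 → {30, 54}
insert 18 → {18, 30, 54}
insert 41 → {18, 30, 41, 54}
dequeue → 18; now {30, 41, 54}
insert 20 → {20, 30, 41, 54}
insert 34 → {20, 30, 34, 41, 54}
insert 44 → {20, 30, 34, 41, 44, 54}
insert 19 → {19, 20, 30, 34, 41, 44, 54}
insert 50 → {19, 20, 30, 34, 41, 44, 50, 54}
insert 45 → {19, 20, 30, 34, 41, 44, 45, 50, 54}
insert 24 → {19, 20, 24, 30, 34, 41, 44, 45, 50, 54}
dequeue → 19; now {20, 24, 30, 34, 41, 44, 45, 50, 54}
dequeue → 20; now {24, 30, 34, 41, 44, 45, 50, 54}
insert 53 → {24, 30, 34, 41, 44, 45, 50, 53, 54}
dequeue → 24; now {30, 34, 41, 44, 45, 50, 53, 54}
insert 28 → {28, 30, 34, 41, 44, 45, 50, 53, 54}
insert 22 → {22, 28, 30, 34, 41, 44, 45, 50, 53, 54}
insert 40 → {22, 28, 30, 34, 40, 41, 44, 45, 50, 53, 54}
dequeue → 22; now {28, 30, 34, 40, 41, 44, 45, 50, 53, 54}
insert 17 → {17, 28, 30, 34, 40, 41, 44, 45, 50, 53, 54}
dequeue → 17; now {28, 30, 34, 40, 41, 44, 45, 50, 53, 54}
insert 31 → {28, 30, 31, 34, 40, 41, 44, 45, 50, 53, 54}
dequeue → 28; now {30, 31, 34, 40, 41, 44, 45, 50, 53, 54}
dequeue → 30; now {31, 34, 40, 41, 44, 45, 50, 53, 54}
dequeue → 31; now {34, 40, 41, 44, 45, 50, 53, 54}
insert 29 → {29, 34, 40, 41, 44, 45, 50, 53, 54}
insert 42 → {29, 34, 40, 41, 42, 44, 45, 50, 53, 54}
dequeue → 29; now {34, 40, 41, 42, 44, 45, 50, 53, 54}
insert 35 → {34, 35, 40, 41, 42, 44, 45, 50, 53, 54}
dequeue → 34; now {35, 40, 41, 42, 44, 45, 50, 53, 54}
insert 16 → {16, 35, 40, 41, 42, 44, 45, 50, 53, 54}
dequeue → 16; now {35, 40, 41, 42, 44, 45, 50, 53, 54}
dequeue → 35; now {40, 41, 42, 44, 45, 50, 53, 54}
insert 49 → {40, 41, 42, 44, 45, 49, 50, 53, 54}
dequeue → 40; now {41, 42, 44, 45, 49, 50, 53, 54}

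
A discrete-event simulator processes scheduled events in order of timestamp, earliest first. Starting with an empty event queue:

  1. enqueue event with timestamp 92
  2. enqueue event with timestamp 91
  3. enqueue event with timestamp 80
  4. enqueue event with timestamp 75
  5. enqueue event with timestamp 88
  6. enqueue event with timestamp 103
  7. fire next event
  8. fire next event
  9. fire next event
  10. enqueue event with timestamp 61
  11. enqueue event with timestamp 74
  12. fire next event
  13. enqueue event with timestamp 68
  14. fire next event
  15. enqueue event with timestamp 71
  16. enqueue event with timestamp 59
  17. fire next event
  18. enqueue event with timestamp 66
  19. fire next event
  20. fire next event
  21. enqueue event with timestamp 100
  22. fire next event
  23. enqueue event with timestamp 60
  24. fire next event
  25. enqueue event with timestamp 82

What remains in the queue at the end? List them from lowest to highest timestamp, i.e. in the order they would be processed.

insert 92 → {92}
insert 91 → {91, 92}
insert 80 → {80, 91, 92}
insert 75 → {75, 80, 91, 92}
insert 88 → {75, 80, 88, 91, 92}
insert 103 → {75, 80, 88, 91, 92, 103}
fire next event → 75; now {80, 88, 91, 92, 103}
fire next event → 80; now {88, 91, 92, 103}
fire next event → 88; now {91, 92, 103}
insert 61 → {61, 91, 92, 103}
insert 74 → {61, 74, 91, 92, 103}
fire next event → 61; now {74, 91, 92, 103}
insert 68 → {68, 74, 91, 92, 103}
fire next event → 68; now {74, 91, 92, 103}
insert 71 → {71, 74, 91, 92, 103}
insert 59 → {59, 71, 74, 91, 92, 103}
fire next event → 59; now {71, 74, 91, 92, 103}
insert 66 → {66, 71, 74, 91, 92, 103}
fire next event → 66; now {71, 74, 91, 92, 103}
fire next event → 71; now {74, 91, 92, 103}
insert 100 → {74, 91, 92, 100, 103}
fire next event → 74; now {91, 92, 100, 103}
insert 60 → {60, 91, 92, 100, 103}
fire next event → 60; now {91, 92, 100, 103}
insert 82 → {82, 91, 92, 100, 103}

[82, 91, 92, 100, 103]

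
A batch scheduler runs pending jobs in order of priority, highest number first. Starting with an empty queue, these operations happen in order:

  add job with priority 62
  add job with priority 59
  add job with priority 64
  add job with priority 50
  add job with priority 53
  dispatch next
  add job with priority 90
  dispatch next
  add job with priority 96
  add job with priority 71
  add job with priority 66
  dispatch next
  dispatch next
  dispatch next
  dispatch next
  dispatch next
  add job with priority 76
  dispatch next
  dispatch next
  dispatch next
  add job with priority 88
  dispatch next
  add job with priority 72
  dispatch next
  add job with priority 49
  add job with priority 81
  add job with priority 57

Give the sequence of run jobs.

insert 62 → {62}
insert 59 → {62, 59}
insert 64 → {64, 62, 59}
insert 50 → {64, 62, 59, 50}
insert 53 → {64, 62, 59, 53, 50}
dispatch next → 64; now {62, 59, 53, 50}
insert 90 → {90, 62, 59, 53, 50}
dispatch next → 90; now {62, 59, 53, 50}
insert 96 → {96, 62, 59, 53, 50}
insert 71 → {96, 71, 62, 59, 53, 50}
insert 66 → {96, 71, 66, 62, 59, 53, 50}
dispatch next → 96; now {71, 66, 62, 59, 53, 50}
dispatch next → 71; now {66, 62, 59, 53, 50}
dispatch next → 66; now {62, 59, 53, 50}
dispatch next → 62; now {59, 53, 50}
dispatch next → 59; now {53, 50}
insert 76 → {76, 53, 50}
dispatch next → 76; now {53, 50}
dispatch next → 53; now {50}
dispatch next → 50; now {}
insert 88 → {88}
dispatch next → 88; now {}
insert 72 → {72}
dispatch next → 72; now {}
insert 49 → {49}
insert 81 → {81, 49}
insert 57 → {81, 57, 49}

64, 90, 96, 71, 66, 62, 59, 76, 53, 50, 88, 72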